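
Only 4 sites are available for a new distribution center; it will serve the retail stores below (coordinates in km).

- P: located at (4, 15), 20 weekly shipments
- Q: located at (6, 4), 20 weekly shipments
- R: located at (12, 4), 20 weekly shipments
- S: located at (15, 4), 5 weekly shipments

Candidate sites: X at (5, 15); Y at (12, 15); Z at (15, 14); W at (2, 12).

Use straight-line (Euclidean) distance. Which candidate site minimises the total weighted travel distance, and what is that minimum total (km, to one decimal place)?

X, total 576.0 km

Total weighted distance at each candidate:
  X (5, 15): total = 576.0
  Y (12, 15): total = 687.6
  Z (15, 14): total = 748.8
  W (2, 12): total = 583.4
Minimum is at X with total 576.0 km.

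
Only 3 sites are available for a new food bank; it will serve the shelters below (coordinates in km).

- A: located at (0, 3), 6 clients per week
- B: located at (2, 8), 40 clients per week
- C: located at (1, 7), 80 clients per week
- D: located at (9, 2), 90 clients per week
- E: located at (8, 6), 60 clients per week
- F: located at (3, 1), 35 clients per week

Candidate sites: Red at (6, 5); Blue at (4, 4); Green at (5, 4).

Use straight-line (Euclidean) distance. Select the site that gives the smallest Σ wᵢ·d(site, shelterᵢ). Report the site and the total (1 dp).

Red, total 1359.8 km

Total weighted distance at each candidate:
  Red (6, 5): total = 1359.8
  Blue (4, 4): total = 1406.7
  Green (5, 4): total = 1375.6
Minimum is at Red with total 1359.8 km.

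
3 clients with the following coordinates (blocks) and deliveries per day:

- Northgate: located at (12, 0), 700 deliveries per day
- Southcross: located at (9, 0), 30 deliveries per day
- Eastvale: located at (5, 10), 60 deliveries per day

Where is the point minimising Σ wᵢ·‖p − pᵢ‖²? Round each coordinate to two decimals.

(11.35, 0.76)

The minimiser of Σwᵢ‖p−pᵢ‖² is the weighted centroid p* = (Σwᵢpᵢ)/(Σwᵢ).
Σwᵢ = 790.
Σwᵢxᵢ = 700·12 + 30·9 + 60·5 = 8970.
Σwᵢyᵢ = 700·0 + 30·0 + 60·10 = 600.
x* = 8970/790 = 11.35, y* = 600/790 = 0.76.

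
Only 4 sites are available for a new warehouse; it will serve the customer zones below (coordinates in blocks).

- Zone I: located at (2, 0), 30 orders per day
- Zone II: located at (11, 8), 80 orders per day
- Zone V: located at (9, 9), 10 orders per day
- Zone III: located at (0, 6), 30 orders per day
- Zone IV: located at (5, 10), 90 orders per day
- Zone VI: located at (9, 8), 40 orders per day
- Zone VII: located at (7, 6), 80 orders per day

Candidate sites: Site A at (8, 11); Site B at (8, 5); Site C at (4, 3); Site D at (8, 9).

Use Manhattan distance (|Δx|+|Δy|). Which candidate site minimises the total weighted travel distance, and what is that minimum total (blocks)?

Site D, total 1870 blocks

Total weighted distance at each candidate:
  Site A (8, 11): total = 2410
  Site B (8, 5): total = 2170
  Site C (4, 3): total = 3030
  Site D (8, 9): total = 1870
Minimum is at Site D with total 1870 blocks.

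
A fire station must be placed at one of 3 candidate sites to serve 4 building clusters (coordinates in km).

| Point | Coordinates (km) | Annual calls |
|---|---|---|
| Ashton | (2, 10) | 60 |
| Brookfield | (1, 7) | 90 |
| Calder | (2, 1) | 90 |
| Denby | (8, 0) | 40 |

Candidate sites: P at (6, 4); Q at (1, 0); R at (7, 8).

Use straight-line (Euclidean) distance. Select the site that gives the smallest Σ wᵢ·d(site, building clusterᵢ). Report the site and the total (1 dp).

Total weighted distance at each candidate:
  P (6, 4): total = 1586.3
  Q (1, 0): total = 1640.3
  R (7, 8): total = 1967.3
Minimum is at P with total 1586.3 km.

P, total 1586.3 km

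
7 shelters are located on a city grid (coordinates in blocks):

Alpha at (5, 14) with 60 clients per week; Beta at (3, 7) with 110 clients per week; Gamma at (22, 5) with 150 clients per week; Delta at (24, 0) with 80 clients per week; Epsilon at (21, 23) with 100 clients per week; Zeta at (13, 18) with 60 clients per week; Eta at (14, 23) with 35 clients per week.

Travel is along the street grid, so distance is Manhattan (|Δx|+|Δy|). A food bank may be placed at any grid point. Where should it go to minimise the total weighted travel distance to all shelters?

Manhattan distance separates: Σwᵢ(|x−xᵢ|+|y−yᵢ|) = Σwᵢ|x−xᵢ| + Σwᵢ|y−yᵢ|, so x and y are optimised independently as 1-D weighted medians.
Total weight W = 595; half = 297.5.
x-coordinate, sorted with cumulative weight:
  x=3 (Beta, w=110) cum 110
  x=5 (Alpha, w=60) cum 170
  x=13 (Zeta, w=60) cum 230
  x=14 (Eta, w=35) cum 265
  x=21 (Epsilon, w=100) cum 365  ← median
  x=22 (Gamma, w=150) cum 515
  x=24 (Delta, w=80) cum 595
⇒ x* = 21
y-coordinate, sorted with cumulative weight:
  y=0 (Delta, w=80) cum 80
  y=5 (Gamma, w=150) cum 230
  y=7 (Beta, w=110) cum 340  ← median
  y=14 (Alpha, w=60) cum 400
  y=18 (Zeta, w=60) cum 460
  y=23 (Epsilon, w=100) cum 560
  y=23 (Eta, w=35) cum 595
⇒ y* = 7

(21, 7)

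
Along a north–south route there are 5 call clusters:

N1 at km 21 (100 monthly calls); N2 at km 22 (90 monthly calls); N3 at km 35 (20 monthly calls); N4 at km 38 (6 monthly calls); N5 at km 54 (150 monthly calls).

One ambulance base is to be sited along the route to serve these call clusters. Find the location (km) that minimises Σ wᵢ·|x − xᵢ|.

For a sum of weighted absolute distances on a line, the optimum is the weighted median (not the mean). Total weight W = 366; half-weight = 183.
Sort by position and accumulate weight:
  km 21 (N1, w=100) → cum 100
  km 22 (N2, w=90) → cum 190  ≥ 183 → median here
  km 35 (N3, w=20) → cum 210
  km 38 (N4, w=6) → cum 216
  km 54 (N5, w=150) → cum 366
Optimal location: km 22.

x = 22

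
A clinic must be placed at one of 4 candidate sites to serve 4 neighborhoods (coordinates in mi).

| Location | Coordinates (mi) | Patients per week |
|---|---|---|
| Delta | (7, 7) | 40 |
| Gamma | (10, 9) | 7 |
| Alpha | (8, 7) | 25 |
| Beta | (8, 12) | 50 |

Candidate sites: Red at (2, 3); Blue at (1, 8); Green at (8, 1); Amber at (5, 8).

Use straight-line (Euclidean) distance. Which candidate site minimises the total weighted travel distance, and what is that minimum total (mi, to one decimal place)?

Amber, total 454.2 mi

Total weighted distance at each candidate:
  Red (2, 3): total = 1047.2
  Blue (1, 8): total = 886.6
  Green (8, 1): total = 1001.0
  Amber (5, 8): total = 454.2
Minimum is at Amber with total 454.2 mi.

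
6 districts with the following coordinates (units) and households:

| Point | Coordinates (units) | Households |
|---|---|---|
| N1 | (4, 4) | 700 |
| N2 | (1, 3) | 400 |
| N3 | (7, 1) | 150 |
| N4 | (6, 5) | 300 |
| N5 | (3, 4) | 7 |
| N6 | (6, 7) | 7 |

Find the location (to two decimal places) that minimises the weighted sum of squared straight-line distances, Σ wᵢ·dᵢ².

(3.91, 3.66)

The minimiser of Σwᵢ‖p−pᵢ‖² is the weighted centroid p* = (Σwᵢpᵢ)/(Σwᵢ).
Σwᵢ = 1564.
Σwᵢxᵢ = 700·4 + 400·1 + 150·7 + 300·6 + 7·3 + 7·6 = 6113.
Σwᵢyᵢ = 700·4 + 400·3 + 150·1 + 300·5 + 7·4 + 7·7 = 5727.
x* = 6113/1564 = 3.91, y* = 5727/1564 = 3.66.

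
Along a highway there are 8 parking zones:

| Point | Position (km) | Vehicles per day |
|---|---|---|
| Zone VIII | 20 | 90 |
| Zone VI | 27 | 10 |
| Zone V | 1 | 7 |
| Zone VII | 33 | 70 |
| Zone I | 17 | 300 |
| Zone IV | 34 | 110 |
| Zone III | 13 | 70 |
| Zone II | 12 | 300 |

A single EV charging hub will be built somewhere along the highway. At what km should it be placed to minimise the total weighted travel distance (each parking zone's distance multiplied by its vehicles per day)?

x = 17

For a sum of weighted absolute distances on a line, the optimum is the weighted median (not the mean). Total weight W = 957; half-weight = 478.5.
Sort by position and accumulate weight:
  km 1 (Zone V, w=7) → cum 7
  km 12 (Zone II, w=300) → cum 307
  km 13 (Zone III, w=70) → cum 377
  km 17 (Zone I, w=300) → cum 677  ≥ 478.5 → median here
  km 20 (Zone VIII, w=90) → cum 767
  km 27 (Zone VI, w=10) → cum 777
  km 33 (Zone VII, w=70) → cum 847
  km 34 (Zone IV, w=110) → cum 957
Optimal location: km 17.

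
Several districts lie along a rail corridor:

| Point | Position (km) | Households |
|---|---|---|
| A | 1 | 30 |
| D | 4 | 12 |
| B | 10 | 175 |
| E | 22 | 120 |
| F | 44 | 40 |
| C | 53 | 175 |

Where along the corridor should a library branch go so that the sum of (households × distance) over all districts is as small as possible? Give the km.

x = 22

For a sum of weighted absolute distances on a line, the optimum is the weighted median (not the mean). Total weight W = 552; half-weight = 276.
Sort by position and accumulate weight:
  km 1 (A, w=30) → cum 30
  km 4 (D, w=12) → cum 42
  km 10 (B, w=175) → cum 217
  km 22 (E, w=120) → cum 337  ≥ 276 → median here
  km 44 (F, w=40) → cum 377
  km 53 (C, w=175) → cum 552
Optimal location: km 22.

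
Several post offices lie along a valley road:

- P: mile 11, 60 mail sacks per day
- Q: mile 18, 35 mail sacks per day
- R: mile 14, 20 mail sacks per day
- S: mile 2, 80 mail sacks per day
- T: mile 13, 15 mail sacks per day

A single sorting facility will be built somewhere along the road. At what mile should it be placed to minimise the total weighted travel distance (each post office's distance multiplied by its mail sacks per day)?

x = 11

For a sum of weighted absolute distances on a line, the optimum is the weighted median (not the mean). Total weight W = 210; half-weight = 105.
Sort by position and accumulate weight:
  mile 2 (S, w=80) → cum 80
  mile 11 (P, w=60) → cum 140  ≥ 105 → median here
  mile 13 (T, w=15) → cum 155
  mile 14 (R, w=20) → cum 175
  mile 18 (Q, w=35) → cum 210
Optimal location: mile 11.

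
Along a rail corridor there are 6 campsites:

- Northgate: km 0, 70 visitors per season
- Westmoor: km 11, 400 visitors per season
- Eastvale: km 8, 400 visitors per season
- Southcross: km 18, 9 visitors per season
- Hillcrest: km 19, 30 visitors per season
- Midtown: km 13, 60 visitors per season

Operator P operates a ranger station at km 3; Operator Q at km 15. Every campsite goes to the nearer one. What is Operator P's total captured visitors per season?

The indifferent point is the midpoint (3+15)/2 = 9; campsites left of it (closer to Operator P at 3) go to Operator P, those right go to Operator Q.
  Northgate at 0 (w=70) → Operator P
  Eastvale at 8 (w=400) → Operator P
  Westmoor at 11 (w=400) → Operator Q
  Midtown at 13 (w=60) → Operator Q
  Southcross at 18 (w=9) → Operator Q
  Hillcrest at 19 (w=30) → Operator Q
Operator P captures 470; Operator Q captures 499.

470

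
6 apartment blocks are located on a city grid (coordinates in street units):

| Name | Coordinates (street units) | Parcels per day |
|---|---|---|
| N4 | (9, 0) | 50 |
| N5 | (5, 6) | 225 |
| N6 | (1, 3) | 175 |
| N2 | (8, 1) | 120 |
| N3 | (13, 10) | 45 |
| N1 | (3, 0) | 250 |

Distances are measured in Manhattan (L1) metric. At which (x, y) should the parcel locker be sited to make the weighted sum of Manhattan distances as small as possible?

(5, 3)

Manhattan distance separates: Σwᵢ(|x−xᵢ|+|y−yᵢ|) = Σwᵢ|x−xᵢ| + Σwᵢ|y−yᵢ|, so x and y are optimised independently as 1-D weighted medians.
Total weight W = 865; half = 432.5.
x-coordinate, sorted with cumulative weight:
  x=1 (N6, w=175) cum 175
  x=3 (N1, w=250) cum 425
  x=5 (N5, w=225) cum 650  ← median
  x=8 (N2, w=120) cum 770
  x=9 (N4, w=50) cum 820
  x=13 (N3, w=45) cum 865
⇒ x* = 5
y-coordinate, sorted with cumulative weight:
  y=0 (N4, w=50) cum 50
  y=0 (N1, w=250) cum 300
  y=1 (N2, w=120) cum 420
  y=3 (N6, w=175) cum 595  ← median
  y=6 (N5, w=225) cum 820
  y=10 (N3, w=45) cum 865
⇒ y* = 3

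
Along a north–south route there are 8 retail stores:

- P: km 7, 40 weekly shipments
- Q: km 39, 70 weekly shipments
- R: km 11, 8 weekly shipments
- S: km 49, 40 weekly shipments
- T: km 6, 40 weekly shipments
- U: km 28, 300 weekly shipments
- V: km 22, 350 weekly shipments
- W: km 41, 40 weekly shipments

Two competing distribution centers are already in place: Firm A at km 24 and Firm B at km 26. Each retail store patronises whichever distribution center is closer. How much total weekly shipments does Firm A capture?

438

The indifferent point is the midpoint (24+26)/2 = 25; retail stores left of it (closer to Firm A at 24) go to Firm A, those right go to Firm B.
  T at 6 (w=40) → Firm A
  P at 7 (w=40) → Firm A
  R at 11 (w=8) → Firm A
  V at 22 (w=350) → Firm A
  U at 28 (w=300) → Firm B
  Q at 39 (w=70) → Firm B
  W at 41 (w=40) → Firm B
  S at 49 (w=40) → Firm B
Firm A captures 438; Firm B captures 450.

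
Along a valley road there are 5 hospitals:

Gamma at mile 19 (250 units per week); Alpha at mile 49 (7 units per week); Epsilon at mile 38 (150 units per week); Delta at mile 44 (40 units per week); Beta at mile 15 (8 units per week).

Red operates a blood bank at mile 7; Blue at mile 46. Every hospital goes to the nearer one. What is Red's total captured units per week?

The indifferent point is the midpoint (7+46)/2 = 26.5; hospitals left of it (closer to Red at 7) go to Red, those right go to Blue.
  Beta at 15 (w=8) → Red
  Gamma at 19 (w=250) → Red
  Epsilon at 38 (w=150) → Blue
  Delta at 44 (w=40) → Blue
  Alpha at 49 (w=7) → Blue
Red captures 258; Blue captures 197.

258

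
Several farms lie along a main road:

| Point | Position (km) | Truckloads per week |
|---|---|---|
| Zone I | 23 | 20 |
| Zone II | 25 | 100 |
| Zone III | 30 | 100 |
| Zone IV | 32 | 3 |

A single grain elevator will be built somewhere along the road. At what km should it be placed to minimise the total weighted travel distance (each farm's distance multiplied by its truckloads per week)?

x = 25

For a sum of weighted absolute distances on a line, the optimum is the weighted median (not the mean). Total weight W = 223; half-weight = 111.5.
Sort by position and accumulate weight:
  km 23 (Zone I, w=20) → cum 20
  km 25 (Zone II, w=100) → cum 120  ≥ 111.5 → median here
  km 30 (Zone III, w=100) → cum 220
  km 32 (Zone IV, w=3) → cum 223
Optimal location: km 25.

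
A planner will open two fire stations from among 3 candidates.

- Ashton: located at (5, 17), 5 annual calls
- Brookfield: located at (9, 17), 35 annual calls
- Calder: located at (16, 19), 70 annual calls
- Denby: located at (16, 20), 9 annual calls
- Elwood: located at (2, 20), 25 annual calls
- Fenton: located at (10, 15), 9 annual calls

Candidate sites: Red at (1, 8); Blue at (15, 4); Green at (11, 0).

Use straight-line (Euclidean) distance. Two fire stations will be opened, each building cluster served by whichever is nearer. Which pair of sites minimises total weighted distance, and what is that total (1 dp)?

{Red, Blue}, total 2071.0

Evaluate every pair (each demand assigned to the nearer of the two):
  {Red, Blue}: total = 2071.0
  {Red, Green}: total = 2349.3
  {Blue, Green}: total = 2403.9
Best pair: {Red, Blue} with total 2071.0.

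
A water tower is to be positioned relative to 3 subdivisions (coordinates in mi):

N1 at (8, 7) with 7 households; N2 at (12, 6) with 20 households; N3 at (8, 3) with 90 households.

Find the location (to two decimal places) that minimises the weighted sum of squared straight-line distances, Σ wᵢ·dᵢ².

(8.68, 3.75)

The minimiser of Σwᵢ‖p−pᵢ‖² is the weighted centroid p* = (Σwᵢpᵢ)/(Σwᵢ).
Σwᵢ = 117.
Σwᵢxᵢ = 7·8 + 20·12 + 90·8 = 1016.
Σwᵢyᵢ = 7·7 + 20·6 + 90·3 = 439.
x* = 1016/117 = 8.68, y* = 439/117 = 3.75.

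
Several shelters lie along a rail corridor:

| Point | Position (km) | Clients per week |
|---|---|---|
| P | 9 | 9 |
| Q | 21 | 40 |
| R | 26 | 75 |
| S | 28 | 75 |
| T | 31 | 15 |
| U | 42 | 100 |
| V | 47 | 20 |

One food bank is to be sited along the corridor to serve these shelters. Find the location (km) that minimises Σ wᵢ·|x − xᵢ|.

For a sum of weighted absolute distances on a line, the optimum is the weighted median (not the mean). Total weight W = 334; half-weight = 167.
Sort by position and accumulate weight:
  km 9 (P, w=9) → cum 9
  km 21 (Q, w=40) → cum 49
  km 26 (R, w=75) → cum 124
  km 28 (S, w=75) → cum 199  ≥ 167 → median here
  km 31 (T, w=15) → cum 214
  km 42 (U, w=100) → cum 314
  km 47 (V, w=20) → cum 334
Optimal location: km 28.

x = 28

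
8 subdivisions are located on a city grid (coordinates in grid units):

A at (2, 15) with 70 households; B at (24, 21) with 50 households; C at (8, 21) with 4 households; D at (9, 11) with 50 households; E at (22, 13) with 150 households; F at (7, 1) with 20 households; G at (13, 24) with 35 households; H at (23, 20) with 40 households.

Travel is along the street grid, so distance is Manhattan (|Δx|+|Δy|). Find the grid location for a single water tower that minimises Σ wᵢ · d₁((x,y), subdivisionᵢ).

Manhattan distance separates: Σwᵢ(|x−xᵢ|+|y−yᵢ|) = Σwᵢ|x−xᵢ| + Σwᵢ|y−yᵢ|, so x and y are optimised independently as 1-D weighted medians.
Total weight W = 419; half = 209.5.
x-coordinate, sorted with cumulative weight:
  x=2 (A, w=70) cum 70
  x=7 (F, w=20) cum 90
  x=8 (C, w=4) cum 94
  x=9 (D, w=50) cum 144
  x=13 (G, w=35) cum 179
  x=22 (E, w=150) cum 329  ← median
  x=23 (H, w=40) cum 369
  x=24 (B, w=50) cum 419
⇒ x* = 22
y-coordinate, sorted with cumulative weight:
  y=1 (F, w=20) cum 20
  y=11 (D, w=50) cum 70
  y=13 (E, w=150) cum 220  ← median
  y=15 (A, w=70) cum 290
  y=20 (H, w=40) cum 330
  y=21 (B, w=50) cum 380
  y=21 (C, w=4) cum 384
  y=24 (G, w=35) cum 419
⇒ y* = 13

(22, 13)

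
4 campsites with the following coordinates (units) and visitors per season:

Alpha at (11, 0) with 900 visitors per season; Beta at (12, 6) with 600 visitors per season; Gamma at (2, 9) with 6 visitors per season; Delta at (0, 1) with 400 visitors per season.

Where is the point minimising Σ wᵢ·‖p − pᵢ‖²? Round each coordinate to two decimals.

The minimiser of Σwᵢ‖p−pᵢ‖² is the weighted centroid p* = (Σwᵢpᵢ)/(Σwᵢ).
Σwᵢ = 1906.
Σwᵢxᵢ = 900·11 + 600·12 + 6·2 + 400·0 = 17112.
Σwᵢyᵢ = 900·0 + 600·6 + 6·9 + 400·1 = 4054.
x* = 17112/1906 = 8.98, y* = 4054/1906 = 2.13.

(8.98, 2.13)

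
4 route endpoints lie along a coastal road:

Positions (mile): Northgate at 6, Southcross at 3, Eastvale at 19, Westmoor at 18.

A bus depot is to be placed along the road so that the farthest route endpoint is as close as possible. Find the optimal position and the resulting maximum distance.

location 11, max distance 8

The 1-center on a line is the midpoint of the two extreme points: leftmost at 3, rightmost at 19.
Optimal location = (3 + 19)/2 = 11; maximum distance = (19 − 3)/2 = 8.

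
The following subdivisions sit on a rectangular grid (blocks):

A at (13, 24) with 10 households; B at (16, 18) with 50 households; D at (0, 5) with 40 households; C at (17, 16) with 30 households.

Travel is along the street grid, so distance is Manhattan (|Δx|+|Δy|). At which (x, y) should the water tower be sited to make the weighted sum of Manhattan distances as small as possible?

Manhattan distance separates: Σwᵢ(|x−xᵢ|+|y−yᵢ|) = Σwᵢ|x−xᵢ| + Σwᵢ|y−yᵢ|, so x and y are optimised independently as 1-D weighted medians.
Total weight W = 130; half = 65.
x-coordinate, sorted with cumulative weight:
  x=0 (D, w=40) cum 40
  x=13 (A, w=10) cum 50
  x=16 (B, w=50) cum 100  ← median
  x=17 (C, w=30) cum 130
⇒ x* = 16
y-coordinate, sorted with cumulative weight:
  y=5 (D, w=40) cum 40
  y=16 (C, w=30) cum 70  ← median
  y=18 (B, w=50) cum 120
  y=24 (A, w=10) cum 130
⇒ y* = 16

(16, 16)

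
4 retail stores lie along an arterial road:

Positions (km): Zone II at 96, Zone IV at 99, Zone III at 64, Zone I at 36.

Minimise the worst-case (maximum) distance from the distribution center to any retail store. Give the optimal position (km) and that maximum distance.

The 1-center on a line is the midpoint of the two extreme points: leftmost at 36, rightmost at 99.
Optimal location = (36 + 99)/2 = 67.5; maximum distance = (99 − 36)/2 = 31.5.

location 67.5, max distance 31.5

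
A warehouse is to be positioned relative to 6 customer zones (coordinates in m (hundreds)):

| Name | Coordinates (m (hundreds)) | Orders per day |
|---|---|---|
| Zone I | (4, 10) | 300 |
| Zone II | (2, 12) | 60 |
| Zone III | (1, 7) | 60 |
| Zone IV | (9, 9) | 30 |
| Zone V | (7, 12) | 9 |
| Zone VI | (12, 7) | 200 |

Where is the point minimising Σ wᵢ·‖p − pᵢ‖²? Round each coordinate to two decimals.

The minimiser of Σwᵢ‖p−pᵢ‖² is the weighted centroid p* = (Σwᵢpᵢ)/(Σwᵢ).
Σwᵢ = 659.
Σwᵢxᵢ = 300·4 + 60·2 + 60·1 + 30·9 + 9·7 + 200·12 = 4113.
Σwᵢyᵢ = 300·10 + 60·12 + 60·7 + 30·9 + 9·12 + 200·7 = 5918.
x* = 4113/659 = 6.24, y* = 5918/659 = 8.98.

(6.24, 8.98)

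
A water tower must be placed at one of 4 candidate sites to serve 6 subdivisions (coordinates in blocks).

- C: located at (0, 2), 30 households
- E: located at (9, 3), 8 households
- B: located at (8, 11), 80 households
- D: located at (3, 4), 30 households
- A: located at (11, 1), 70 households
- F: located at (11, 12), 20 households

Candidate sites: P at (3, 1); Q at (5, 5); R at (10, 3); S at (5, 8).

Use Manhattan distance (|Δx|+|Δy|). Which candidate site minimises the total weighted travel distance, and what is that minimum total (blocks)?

R, total 1788 blocks

Total weighted distance at each candidate:
  P (3, 1): total = 2414
  Q (5, 5): total = 2058
  R (10, 3): total = 1788
  S (5, 8): total = 2172
Minimum is at R with total 1788 blocks.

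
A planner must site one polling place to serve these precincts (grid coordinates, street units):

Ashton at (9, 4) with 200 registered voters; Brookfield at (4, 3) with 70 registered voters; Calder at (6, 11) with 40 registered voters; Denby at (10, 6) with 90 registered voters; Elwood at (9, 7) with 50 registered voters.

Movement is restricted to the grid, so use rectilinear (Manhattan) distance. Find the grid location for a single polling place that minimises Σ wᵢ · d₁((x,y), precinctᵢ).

(9, 4)

Manhattan distance separates: Σwᵢ(|x−xᵢ|+|y−yᵢ|) = Σwᵢ|x−xᵢ| + Σwᵢ|y−yᵢ|, so x and y are optimised independently as 1-D weighted medians.
Total weight W = 450; half = 225.
x-coordinate, sorted with cumulative weight:
  x=4 (Brookfield, w=70) cum 70
  x=6 (Calder, w=40) cum 110
  x=9 (Ashton, w=200) cum 310  ← median
  x=9 (Elwood, w=50) cum 360
  x=10 (Denby, w=90) cum 450
⇒ x* = 9
y-coordinate, sorted with cumulative weight:
  y=3 (Brookfield, w=70) cum 70
  y=4 (Ashton, w=200) cum 270  ← median
  y=6 (Denby, w=90) cum 360
  y=7 (Elwood, w=50) cum 410
  y=11 (Calder, w=40) cum 450
⇒ y* = 4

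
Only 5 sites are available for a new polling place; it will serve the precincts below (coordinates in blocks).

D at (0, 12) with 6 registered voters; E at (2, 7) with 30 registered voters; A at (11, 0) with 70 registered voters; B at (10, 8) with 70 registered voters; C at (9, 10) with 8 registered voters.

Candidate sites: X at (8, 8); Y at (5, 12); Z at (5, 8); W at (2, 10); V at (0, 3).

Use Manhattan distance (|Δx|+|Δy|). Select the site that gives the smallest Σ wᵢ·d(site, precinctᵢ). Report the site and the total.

Total weighted distance at each candidate:
  X (8, 8): total = 1216
  Y (5, 12): total = 2208
  Z (5, 8): total = 1552
  W (2, 10): total = 2200
  V (0, 3): total = 2392
Minimum is at X with total 1216 blocks.

X, total 1216 blocks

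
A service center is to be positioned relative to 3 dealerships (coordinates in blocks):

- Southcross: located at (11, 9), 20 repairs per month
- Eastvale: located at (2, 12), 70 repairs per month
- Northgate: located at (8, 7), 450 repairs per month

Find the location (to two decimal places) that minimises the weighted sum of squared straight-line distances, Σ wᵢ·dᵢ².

The minimiser of Σwᵢ‖p−pᵢ‖² is the weighted centroid p* = (Σwᵢpᵢ)/(Σwᵢ).
Σwᵢ = 540.
Σwᵢxᵢ = 20·11 + 70·2 + 450·8 = 3960.
Σwᵢyᵢ = 20·9 + 70·12 + 450·7 = 4170.
x* = 3960/540 = 7.33, y* = 4170/540 = 7.72.

(7.33, 7.72)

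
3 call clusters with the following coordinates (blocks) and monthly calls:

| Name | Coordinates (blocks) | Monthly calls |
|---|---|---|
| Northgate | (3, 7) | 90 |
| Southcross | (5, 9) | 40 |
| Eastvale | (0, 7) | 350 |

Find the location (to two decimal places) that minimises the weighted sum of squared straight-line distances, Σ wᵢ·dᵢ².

The minimiser of Σwᵢ‖p−pᵢ‖² is the weighted centroid p* = (Σwᵢpᵢ)/(Σwᵢ).
Σwᵢ = 480.
Σwᵢxᵢ = 90·3 + 40·5 + 350·0 = 470.
Σwᵢyᵢ = 90·7 + 40·9 + 350·7 = 3440.
x* = 470/480 = 0.98, y* = 3440/480 = 7.17.

(0.98, 7.17)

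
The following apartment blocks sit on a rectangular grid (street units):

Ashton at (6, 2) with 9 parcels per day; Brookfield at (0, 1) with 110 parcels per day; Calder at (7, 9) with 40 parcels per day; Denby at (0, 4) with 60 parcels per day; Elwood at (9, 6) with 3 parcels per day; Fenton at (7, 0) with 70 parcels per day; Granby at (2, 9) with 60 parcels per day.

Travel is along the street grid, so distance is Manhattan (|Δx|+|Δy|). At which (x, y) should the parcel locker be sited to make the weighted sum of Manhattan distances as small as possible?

(2, 1)

Manhattan distance separates: Σwᵢ(|x−xᵢ|+|y−yᵢ|) = Σwᵢ|x−xᵢ| + Σwᵢ|y−yᵢ|, so x and y are optimised independently as 1-D weighted medians.
Total weight W = 352; half = 176.
x-coordinate, sorted with cumulative weight:
  x=0 (Brookfield, w=110) cum 110
  x=0 (Denby, w=60) cum 170
  x=2 (Granby, w=60) cum 230  ← median
  x=6 (Ashton, w=9) cum 239
  x=7 (Calder, w=40) cum 279
  x=7 (Fenton, w=70) cum 349
  x=9 (Elwood, w=3) cum 352
⇒ x* = 2
y-coordinate, sorted with cumulative weight:
  y=0 (Fenton, w=70) cum 70
  y=1 (Brookfield, w=110) cum 180  ← median
  y=2 (Ashton, w=9) cum 189
  y=4 (Denby, w=60) cum 249
  y=6 (Elwood, w=3) cum 252
  y=9 (Calder, w=40) cum 292
  y=9 (Granby, w=60) cum 352
⇒ y* = 1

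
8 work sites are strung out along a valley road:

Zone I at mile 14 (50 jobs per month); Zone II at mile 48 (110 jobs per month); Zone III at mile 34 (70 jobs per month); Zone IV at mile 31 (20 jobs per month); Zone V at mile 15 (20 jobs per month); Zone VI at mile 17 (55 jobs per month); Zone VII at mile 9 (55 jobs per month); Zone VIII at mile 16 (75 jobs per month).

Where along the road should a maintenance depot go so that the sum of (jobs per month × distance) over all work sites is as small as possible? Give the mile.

x = 17

For a sum of weighted absolute distances on a line, the optimum is the weighted median (not the mean). Total weight W = 455; half-weight = 227.5.
Sort by position and accumulate weight:
  mile 9 (Zone VII, w=55) → cum 55
  mile 14 (Zone I, w=50) → cum 105
  mile 15 (Zone V, w=20) → cum 125
  mile 16 (Zone VIII, w=75) → cum 200
  mile 17 (Zone VI, w=55) → cum 255  ≥ 227.5 → median here
  mile 31 (Zone IV, w=20) → cum 275
  mile 34 (Zone III, w=70) → cum 345
  mile 48 (Zone II, w=110) → cum 455
Optimal location: mile 17.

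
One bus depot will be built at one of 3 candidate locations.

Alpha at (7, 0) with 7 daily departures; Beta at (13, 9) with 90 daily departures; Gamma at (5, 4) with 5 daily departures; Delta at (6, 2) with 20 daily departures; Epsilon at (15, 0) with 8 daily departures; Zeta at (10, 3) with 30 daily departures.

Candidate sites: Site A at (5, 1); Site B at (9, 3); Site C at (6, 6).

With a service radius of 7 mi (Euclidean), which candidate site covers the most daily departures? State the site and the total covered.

Site B, covering 70

Coverage radius r = 7 mi; a point is covered iff (Δx)²+(Δy)² ≤ 7² = 49.
  Site A (5, 1): covers {Alpha, Gamma, Delta, Zeta} → 62
  Site B (9, 3): covers {Alpha, Gamma, Delta, Epsilon, Zeta} → 70
  Site C (6, 6): covers {Alpha, Gamma, Delta, Zeta} → 62
Maximum coverage at Site B: 70 daily departures.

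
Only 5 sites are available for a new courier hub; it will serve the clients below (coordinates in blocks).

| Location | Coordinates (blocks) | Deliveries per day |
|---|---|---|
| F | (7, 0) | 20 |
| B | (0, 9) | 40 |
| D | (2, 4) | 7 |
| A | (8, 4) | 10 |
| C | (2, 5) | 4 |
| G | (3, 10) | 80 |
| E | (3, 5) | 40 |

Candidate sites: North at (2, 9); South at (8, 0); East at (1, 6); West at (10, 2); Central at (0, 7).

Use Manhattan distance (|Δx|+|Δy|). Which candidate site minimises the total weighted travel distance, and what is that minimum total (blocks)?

North, total 881 blocks

Total weighted distance at each candidate:
  North (2, 9): total = 881
  South (8, 0): total = 2454
  East (1, 6): total = 1119
  West (10, 2): total = 2534
  Central (0, 7): total = 1201
Minimum is at North with total 881 blocks.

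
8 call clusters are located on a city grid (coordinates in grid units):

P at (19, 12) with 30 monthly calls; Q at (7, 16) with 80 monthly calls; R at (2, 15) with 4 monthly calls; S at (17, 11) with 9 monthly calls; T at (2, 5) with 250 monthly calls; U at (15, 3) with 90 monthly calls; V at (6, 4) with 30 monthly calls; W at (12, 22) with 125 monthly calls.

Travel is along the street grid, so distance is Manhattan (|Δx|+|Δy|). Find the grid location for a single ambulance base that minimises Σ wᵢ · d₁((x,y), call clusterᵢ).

Manhattan distance separates: Σwᵢ(|x−xᵢ|+|y−yᵢ|) = Σwᵢ|x−xᵢ| + Σwᵢ|y−yᵢ|, so x and y are optimised independently as 1-D weighted medians.
Total weight W = 618; half = 309.
x-coordinate, sorted with cumulative weight:
  x=2 (R, w=4) cum 4
  x=2 (T, w=250) cum 254
  x=6 (V, w=30) cum 284
  x=7 (Q, w=80) cum 364  ← median
  x=12 (W, w=125) cum 489
  x=15 (U, w=90) cum 579
  x=17 (S, w=9) cum 588
  x=19 (P, w=30) cum 618
⇒ x* = 7
y-coordinate, sorted with cumulative weight:
  y=3 (U, w=90) cum 90
  y=4 (V, w=30) cum 120
  y=5 (T, w=250) cum 370  ← median
  y=11 (S, w=9) cum 379
  y=12 (P, w=30) cum 409
  y=15 (R, w=4) cum 413
  y=16 (Q, w=80) cum 493
  y=22 (W, w=125) cum 618
⇒ y* = 5

(7, 5)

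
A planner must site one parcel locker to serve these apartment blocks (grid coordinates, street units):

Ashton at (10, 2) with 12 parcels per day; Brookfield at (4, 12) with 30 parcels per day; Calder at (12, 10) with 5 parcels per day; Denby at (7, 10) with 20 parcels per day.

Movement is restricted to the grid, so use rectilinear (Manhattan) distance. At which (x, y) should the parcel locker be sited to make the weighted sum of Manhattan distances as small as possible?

Manhattan distance separates: Σwᵢ(|x−xᵢ|+|y−yᵢ|) = Σwᵢ|x−xᵢ| + Σwᵢ|y−yᵢ|, so x and y are optimised independently as 1-D weighted medians.
Total weight W = 67; half = 33.5.
x-coordinate, sorted with cumulative weight:
  x=4 (Brookfield, w=30) cum 30
  x=7 (Denby, w=20) cum 50  ← median
  x=10 (Ashton, w=12) cum 62
  x=12 (Calder, w=5) cum 67
⇒ x* = 7
y-coordinate, sorted with cumulative weight:
  y=2 (Ashton, w=12) cum 12
  y=10 (Calder, w=5) cum 17
  y=10 (Denby, w=20) cum 37  ← median
  y=12 (Brookfield, w=30) cum 67
⇒ y* = 10

(7, 10)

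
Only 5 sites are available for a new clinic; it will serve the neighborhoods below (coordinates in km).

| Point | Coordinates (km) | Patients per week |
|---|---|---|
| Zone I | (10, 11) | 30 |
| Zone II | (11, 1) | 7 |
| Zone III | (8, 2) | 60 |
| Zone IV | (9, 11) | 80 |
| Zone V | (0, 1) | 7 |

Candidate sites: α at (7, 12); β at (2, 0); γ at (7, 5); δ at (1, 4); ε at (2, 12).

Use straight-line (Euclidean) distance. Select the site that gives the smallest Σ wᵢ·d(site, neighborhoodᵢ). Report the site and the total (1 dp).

Total weighted distance at each candidate:
  α (7, 12): total = 1049.9
  β (2, 0): total = 1909.6
  γ (7, 5): total = 993.0
  δ (1, 4): total = 1724.5
  ε (2, 12): total = 1685.0
Minimum is at γ with total 993.0 km.

γ, total 993.0 km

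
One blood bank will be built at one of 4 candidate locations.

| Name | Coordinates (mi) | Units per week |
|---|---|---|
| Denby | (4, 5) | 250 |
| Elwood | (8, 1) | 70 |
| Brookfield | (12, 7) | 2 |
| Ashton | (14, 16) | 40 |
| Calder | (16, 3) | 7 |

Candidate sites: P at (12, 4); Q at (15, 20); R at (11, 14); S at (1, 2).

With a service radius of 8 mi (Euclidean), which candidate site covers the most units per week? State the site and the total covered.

Coverage radius r = 8 mi; a point is covered iff (Δx)²+(Δy)² ≤ 8² = 64.
  P (12, 4): covers {Elwood, Brookfield, Calder} → 79
  Q (15, 20): covers {Ashton} → 40
  R (11, 14): covers {Brookfield, Ashton} → 42
  S (1, 2): covers {Denby, Elwood} → 320
Maximum coverage at S: 320 units per week.

S, covering 320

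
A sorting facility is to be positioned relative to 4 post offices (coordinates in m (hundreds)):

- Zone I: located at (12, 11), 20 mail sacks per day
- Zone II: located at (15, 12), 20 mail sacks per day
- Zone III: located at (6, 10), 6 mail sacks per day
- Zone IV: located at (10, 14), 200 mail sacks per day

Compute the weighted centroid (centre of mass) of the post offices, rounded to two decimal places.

The minimiser of Σwᵢ‖p−pᵢ‖² is the weighted centroid p* = (Σwᵢpᵢ)/(Σwᵢ).
Σwᵢ = 246.
Σwᵢxᵢ = 20·12 + 20·15 + 6·6 + 200·10 = 2576.
Σwᵢyᵢ = 20·11 + 20·12 + 6·10 + 200·14 = 3320.
x* = 2576/246 = 10.47, y* = 3320/246 = 13.50.

(10.47, 13.50)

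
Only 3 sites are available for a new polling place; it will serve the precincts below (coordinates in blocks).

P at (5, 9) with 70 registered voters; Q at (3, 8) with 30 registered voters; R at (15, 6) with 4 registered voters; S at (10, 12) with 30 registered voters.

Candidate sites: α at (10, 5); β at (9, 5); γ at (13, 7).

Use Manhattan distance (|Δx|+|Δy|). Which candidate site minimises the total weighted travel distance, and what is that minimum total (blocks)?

Total weighted distance at each candidate:
  α (10, 5): total = 1164
  β (9, 5): total = 1098
  γ (13, 7): total = 1282
Minimum is at β with total 1098 blocks.

β, total 1098 blocks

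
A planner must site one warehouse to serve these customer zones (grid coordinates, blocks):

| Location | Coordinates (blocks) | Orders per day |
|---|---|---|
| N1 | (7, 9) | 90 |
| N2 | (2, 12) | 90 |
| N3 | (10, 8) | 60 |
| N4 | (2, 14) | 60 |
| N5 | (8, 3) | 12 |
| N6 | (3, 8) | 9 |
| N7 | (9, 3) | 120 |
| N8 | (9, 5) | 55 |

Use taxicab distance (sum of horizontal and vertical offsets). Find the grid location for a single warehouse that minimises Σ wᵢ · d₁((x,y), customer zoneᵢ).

(7, 8)

Manhattan distance separates: Σwᵢ(|x−xᵢ|+|y−yᵢ|) = Σwᵢ|x−xᵢ| + Σwᵢ|y−yᵢ|, so x and y are optimised independently as 1-D weighted medians.
Total weight W = 496; half = 248.
x-coordinate, sorted with cumulative weight:
  x=2 (N2, w=90) cum 90
  x=2 (N4, w=60) cum 150
  x=3 (N6, w=9) cum 159
  x=7 (N1, w=90) cum 249  ← median
  x=8 (N5, w=12) cum 261
  x=9 (N7, w=120) cum 381
  x=9 (N8, w=55) cum 436
  x=10 (N3, w=60) cum 496
⇒ x* = 7
y-coordinate, sorted with cumulative weight:
  y=3 (N5, w=12) cum 12
  y=3 (N7, w=120) cum 132
  y=5 (N8, w=55) cum 187
  y=8 (N3, w=60) cum 247
  y=8 (N6, w=9) cum 256  ← median
  y=9 (N1, w=90) cum 346
  y=12 (N2, w=90) cum 436
  y=14 (N4, w=60) cum 496
⇒ y* = 8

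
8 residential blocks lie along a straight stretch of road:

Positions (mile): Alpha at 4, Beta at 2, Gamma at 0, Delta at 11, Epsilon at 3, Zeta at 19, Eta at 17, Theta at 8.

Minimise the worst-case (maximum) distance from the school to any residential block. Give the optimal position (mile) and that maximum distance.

location 9.5, max distance 9.5

The 1-center on a line is the midpoint of the two extreme points: leftmost at 0, rightmost at 19.
Optimal location = (0 + 19)/2 = 9.5; maximum distance = (19 − 0)/2 = 9.5.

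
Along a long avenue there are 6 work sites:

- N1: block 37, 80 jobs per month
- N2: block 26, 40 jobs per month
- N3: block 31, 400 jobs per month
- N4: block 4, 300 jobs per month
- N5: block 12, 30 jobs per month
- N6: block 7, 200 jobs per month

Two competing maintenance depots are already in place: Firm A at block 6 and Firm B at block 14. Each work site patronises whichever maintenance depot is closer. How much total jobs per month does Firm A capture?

The indifferent point is the midpoint (6+14)/2 = 10; work sites left of it (closer to Firm A at 6) go to Firm A, those right go to Firm B.
  N4 at 4 (w=300) → Firm A
  N6 at 7 (w=200) → Firm A
  N5 at 12 (w=30) → Firm B
  N2 at 26 (w=40) → Firm B
  N3 at 31 (w=400) → Firm B
  N1 at 37 (w=80) → Firm B
Firm A captures 500; Firm B captures 550.

500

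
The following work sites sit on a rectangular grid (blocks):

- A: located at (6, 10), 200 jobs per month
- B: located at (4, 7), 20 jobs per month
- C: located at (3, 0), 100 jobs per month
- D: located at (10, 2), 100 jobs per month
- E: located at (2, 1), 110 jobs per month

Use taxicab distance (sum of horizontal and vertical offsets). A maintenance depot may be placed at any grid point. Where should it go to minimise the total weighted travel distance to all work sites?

Manhattan distance separates: Σwᵢ(|x−xᵢ|+|y−yᵢ|) = Σwᵢ|x−xᵢ| + Σwᵢ|y−yᵢ|, so x and y are optimised independently as 1-D weighted medians.
Total weight W = 530; half = 265.
x-coordinate, sorted with cumulative weight:
  x=2 (E, w=110) cum 110
  x=3 (C, w=100) cum 210
  x=4 (B, w=20) cum 230
  x=6 (A, w=200) cum 430  ← median
  x=10 (D, w=100) cum 530
⇒ x* = 6
y-coordinate, sorted with cumulative weight:
  y=0 (C, w=100) cum 100
  y=1 (E, w=110) cum 210
  y=2 (D, w=100) cum 310  ← median
  y=7 (B, w=20) cum 330
  y=10 (A, w=200) cum 530
⇒ y* = 2

(6, 2)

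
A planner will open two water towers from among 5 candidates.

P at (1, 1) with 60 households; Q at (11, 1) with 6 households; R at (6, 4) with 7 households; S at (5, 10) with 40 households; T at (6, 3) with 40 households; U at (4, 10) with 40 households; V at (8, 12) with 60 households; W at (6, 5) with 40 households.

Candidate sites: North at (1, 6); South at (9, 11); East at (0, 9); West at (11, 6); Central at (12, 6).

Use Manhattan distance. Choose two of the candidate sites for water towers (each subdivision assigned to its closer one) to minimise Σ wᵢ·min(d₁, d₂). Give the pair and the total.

{North, South}, total 1541

Evaluate every pair (each demand assigned to the nearer of the two):
  {North, South}: total = 1541
  {South, East}: total = 2002
  {North, West}: total = 2079
  {North, East}: total = 2099
  {South, West}: total = 2099
  {North, Central}: total = 2145
  {East, West}: total = 2159
  {South, Central}: total = 2252
  {East, Central}: total = 2312
  {West, Central}: total = 2919
Best pair: {North, South} with total 1541.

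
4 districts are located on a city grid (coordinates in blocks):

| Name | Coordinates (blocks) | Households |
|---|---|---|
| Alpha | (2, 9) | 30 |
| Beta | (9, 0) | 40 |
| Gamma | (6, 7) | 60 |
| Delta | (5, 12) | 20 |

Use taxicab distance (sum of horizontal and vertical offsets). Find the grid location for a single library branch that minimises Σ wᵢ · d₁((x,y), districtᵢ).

Manhattan distance separates: Σwᵢ(|x−xᵢ|+|y−yᵢ|) = Σwᵢ|x−xᵢ| + Σwᵢ|y−yᵢ|, so x and y are optimised independently as 1-D weighted medians.
Total weight W = 150; half = 75.
x-coordinate, sorted with cumulative weight:
  x=2 (Alpha, w=30) cum 30
  x=5 (Delta, w=20) cum 50
  x=6 (Gamma, w=60) cum 110  ← median
  x=9 (Beta, w=40) cum 150
⇒ x* = 6
y-coordinate, sorted with cumulative weight:
  y=0 (Beta, w=40) cum 40
  y=7 (Gamma, w=60) cum 100  ← median
  y=9 (Alpha, w=30) cum 130
  y=12 (Delta, w=20) cum 150
⇒ y* = 7

(6, 7)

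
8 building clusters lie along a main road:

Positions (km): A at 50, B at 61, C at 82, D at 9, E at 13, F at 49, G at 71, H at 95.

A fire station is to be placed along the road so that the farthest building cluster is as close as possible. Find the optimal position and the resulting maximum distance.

The 1-center on a line is the midpoint of the two extreme points: leftmost at 9, rightmost at 95.
Optimal location = (9 + 95)/2 = 52; maximum distance = (95 − 9)/2 = 43.

location 52, max distance 43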